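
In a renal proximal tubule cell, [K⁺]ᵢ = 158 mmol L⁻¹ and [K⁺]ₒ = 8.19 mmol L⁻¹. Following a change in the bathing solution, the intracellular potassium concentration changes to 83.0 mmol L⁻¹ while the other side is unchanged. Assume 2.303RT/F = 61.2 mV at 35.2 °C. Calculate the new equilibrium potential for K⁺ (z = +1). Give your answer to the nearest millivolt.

After the shift: [K⁺]_out = 8.19, [K⁺]_in = 83.0 mmol L⁻¹.
E_new = (61.2/1)·log₁₀(8.19/83.0) = 61.20 · (-1.0058) = -61.55 mV

-62 mV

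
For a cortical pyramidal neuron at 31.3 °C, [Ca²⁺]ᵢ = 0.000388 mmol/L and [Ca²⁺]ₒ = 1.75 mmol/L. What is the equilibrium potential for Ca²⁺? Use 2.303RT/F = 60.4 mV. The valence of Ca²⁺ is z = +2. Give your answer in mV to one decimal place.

110.4 mV

E = (60.4/z) · log₁₀([Ca²⁺]_out/[Ca²⁺]_in) with z = +2.
= (60.4/2) · log₁₀(1.75/0.000388) = 30.20 · log₁₀(4510)
= 30.20 · (3.6542) = 110.36 mV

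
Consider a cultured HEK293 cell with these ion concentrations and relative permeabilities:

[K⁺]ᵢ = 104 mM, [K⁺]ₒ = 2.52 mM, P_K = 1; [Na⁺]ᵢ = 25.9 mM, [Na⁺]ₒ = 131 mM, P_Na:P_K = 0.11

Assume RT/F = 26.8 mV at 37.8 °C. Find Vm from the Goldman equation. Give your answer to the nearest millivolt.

Vm = 26.8 · ln[(Σ P·[cation]ₒ + Σ P·[anion]ᵢ) / (Σ P·[cation]ᵢ + Σ P·[anion]ₒ)]
Numerator = 1×2.52 + 0.11×131 = 16.93
Denominator = 1×104 + 0.11×25.9 = 106.8
Vm = 26.8 · ln(0.15845) = 26.8 × (-1.8423) = -49.37 mV

-49 mV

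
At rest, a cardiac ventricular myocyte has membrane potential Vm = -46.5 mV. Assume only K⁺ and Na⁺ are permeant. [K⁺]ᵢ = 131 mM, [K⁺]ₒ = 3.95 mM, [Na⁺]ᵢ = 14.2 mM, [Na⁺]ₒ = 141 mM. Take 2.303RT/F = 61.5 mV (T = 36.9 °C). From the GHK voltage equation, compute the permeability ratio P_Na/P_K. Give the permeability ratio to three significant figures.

Let α = P_Na/P_K. GHK: Vm = 61.5·log₁₀[(Kₒ + α·Naₒ)/(Kᵢ + α·Naᵢ)].
10^(Vm/61.5) = 10^(-46.5/61.5) = 0.17535
So 0.17535·(Kᵢ + α·Naᵢ) = Kₒ + α·Naₒ → α = (0.17535·131.0 − 3.95) / (141.0 − 0.17535·14.2)
α = (22.97 − 3.95) / (141.0 − 2.49) = 19.02/138.5 = 0.1373

0.137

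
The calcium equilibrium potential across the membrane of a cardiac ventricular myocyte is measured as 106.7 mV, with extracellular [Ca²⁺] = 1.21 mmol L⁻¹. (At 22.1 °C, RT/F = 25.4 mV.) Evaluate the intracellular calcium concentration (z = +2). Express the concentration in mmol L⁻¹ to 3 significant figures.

0.000272 mmol L⁻¹

Nernst: E = (25.4/2) · ln([out]/[in]), so ln([out]/[in]) = 106.7 × 2 / 25.4 = 8.4016.
[out]/[in] = e^(8.4016) = 4454.
[in] = 1.21 / 4454 = 0.0002717 mmol L⁻¹.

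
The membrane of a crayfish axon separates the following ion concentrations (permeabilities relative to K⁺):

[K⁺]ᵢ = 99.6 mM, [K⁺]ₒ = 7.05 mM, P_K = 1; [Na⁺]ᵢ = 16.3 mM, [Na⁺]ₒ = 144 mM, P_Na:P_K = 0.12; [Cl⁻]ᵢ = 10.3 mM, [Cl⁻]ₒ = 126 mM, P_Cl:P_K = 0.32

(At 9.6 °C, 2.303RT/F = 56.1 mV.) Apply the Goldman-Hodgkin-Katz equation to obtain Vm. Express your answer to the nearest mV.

-40 mV

Vm = 56.1 · log₁₀[(Σ P·[cation]ₒ + Σ P·[anion]ᵢ) / (Σ P·[cation]ᵢ + Σ P·[anion]ₒ)]
Numerator = 1×7.05 + 0.12×144 + 0.32×10.3 = 27.63
Denominator = 1×99.6 + 0.12×16.3 + 0.32×126 = 141.9
Vm = 56.1 · log₁₀(0.19472) = 56.1 × (-0.7106) = -39.86 mV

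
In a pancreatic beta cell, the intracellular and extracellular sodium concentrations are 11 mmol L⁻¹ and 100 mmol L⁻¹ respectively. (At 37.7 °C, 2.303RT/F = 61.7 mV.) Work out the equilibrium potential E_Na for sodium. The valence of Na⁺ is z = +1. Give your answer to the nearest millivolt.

59 mV

E = (61.7/z) · log₁₀([Na⁺]_out/[Na⁺]_in) with z = +1.
= (61.7/1) · log₁₀(100/11) = 61.70 · log₁₀(9.091)
= 61.70 · (0.9586) = 59.15 mV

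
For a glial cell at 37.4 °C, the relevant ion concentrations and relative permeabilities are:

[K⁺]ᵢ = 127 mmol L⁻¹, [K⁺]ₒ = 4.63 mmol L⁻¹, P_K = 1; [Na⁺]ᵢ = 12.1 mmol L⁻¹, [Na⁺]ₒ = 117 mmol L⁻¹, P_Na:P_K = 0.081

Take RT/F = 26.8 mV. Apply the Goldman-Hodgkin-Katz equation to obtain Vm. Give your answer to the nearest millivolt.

Vm = 26.8 · ln[(Σ P·[cation]ₒ + Σ P·[anion]ᵢ) / (Σ P·[cation]ᵢ + Σ P·[anion]ₒ)]
Numerator = 1×4.63 + 0.081×117 = 14.11
Denominator = 1×127 + 0.081×12.1 = 128
Vm = 26.8 · ln(0.11023) = 26.8 × (-2.2052) = -59.10 mV

-59 mV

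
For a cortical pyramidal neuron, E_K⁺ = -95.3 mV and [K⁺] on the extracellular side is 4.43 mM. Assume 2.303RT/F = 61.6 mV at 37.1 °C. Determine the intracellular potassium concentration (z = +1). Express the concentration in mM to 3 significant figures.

Nernst: E = (61.6/1) · log₁₀([out]/[in]), so log₁₀([out]/[in]) = -95.3 × 1 / 61.6 = -1.5471.
[out]/[in] = 10^(-1.5471) = 0.02837.
[in] = 4.43 / 0.02837 = 156.1 mM.

156 mM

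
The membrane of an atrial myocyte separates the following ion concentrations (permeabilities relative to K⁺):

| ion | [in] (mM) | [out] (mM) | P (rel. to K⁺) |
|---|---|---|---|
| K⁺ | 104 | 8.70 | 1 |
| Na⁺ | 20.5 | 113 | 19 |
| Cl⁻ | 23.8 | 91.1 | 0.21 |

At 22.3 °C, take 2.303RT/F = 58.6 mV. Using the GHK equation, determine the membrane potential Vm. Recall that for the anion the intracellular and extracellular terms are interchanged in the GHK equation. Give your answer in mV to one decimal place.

36.6 mV

Vm = 58.6 · log₁₀[(Σ P·[cation]ₒ + Σ P·[anion]ᵢ) / (Σ P·[cation]ᵢ + Σ P·[anion]ₒ)]
Numerator = 1×8.70 + 19×113 + 0.21×23.8 = 2161
Denominator = 1×104 + 19×20.5 + 0.21×91.1 = 512.6
Vm = 58.6 · log₁₀(4.2149) = 58.6 × (0.6248) = 36.61 mV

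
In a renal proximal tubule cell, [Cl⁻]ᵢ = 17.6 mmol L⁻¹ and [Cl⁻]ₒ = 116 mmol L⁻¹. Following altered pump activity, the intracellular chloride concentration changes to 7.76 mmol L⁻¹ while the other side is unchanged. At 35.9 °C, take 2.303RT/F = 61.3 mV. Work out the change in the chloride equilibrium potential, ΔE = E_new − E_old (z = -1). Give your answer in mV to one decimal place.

E_old = (61.3/-1)·log₁₀(116/17.6) = -50.20 mV
E_new = (61.3/-1)·log₁₀(116/7.76) = -72.00 mV
ΔE = -72.00 − (-50.20) = -21.80 mV

-21.8 mV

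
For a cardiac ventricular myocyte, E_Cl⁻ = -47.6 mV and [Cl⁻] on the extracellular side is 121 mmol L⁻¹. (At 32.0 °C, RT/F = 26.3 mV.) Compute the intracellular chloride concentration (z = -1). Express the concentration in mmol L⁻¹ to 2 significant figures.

Nernst: E = (26.3/-1) · ln([out]/[in]), so ln([out]/[in]) = -47.6 × -1 / 26.3 = 1.8099.
[out]/[in] = e^(1.8099) = 6.11.
[in] = 121 / 6.11 = 19.8 mmol L⁻¹.

20 mmol L⁻¹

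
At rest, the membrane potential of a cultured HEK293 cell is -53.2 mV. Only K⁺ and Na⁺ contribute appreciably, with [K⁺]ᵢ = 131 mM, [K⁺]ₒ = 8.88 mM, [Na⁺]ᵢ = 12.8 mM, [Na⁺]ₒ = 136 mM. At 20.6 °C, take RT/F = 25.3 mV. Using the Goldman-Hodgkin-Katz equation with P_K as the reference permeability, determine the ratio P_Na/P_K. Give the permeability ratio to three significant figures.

0.0529

Let α = P_Na/P_K. GHK: Vm = 25.3·ln[(Kₒ + α·Naₒ)/(Kᵢ + α·Naᵢ)].
e^(Vm/25.3) = e^(-53.2/25.3) = 0.12212
So 0.12212·(Kᵢ + α·Naᵢ) = Kₒ + α·Naₒ → α = (0.12212·131.0 − 8.88) / (136.0 − 0.12212·12.8)
α = (16 − 8.88) / (136.0 − 1.563) = 7.117/134.4 = 0.05294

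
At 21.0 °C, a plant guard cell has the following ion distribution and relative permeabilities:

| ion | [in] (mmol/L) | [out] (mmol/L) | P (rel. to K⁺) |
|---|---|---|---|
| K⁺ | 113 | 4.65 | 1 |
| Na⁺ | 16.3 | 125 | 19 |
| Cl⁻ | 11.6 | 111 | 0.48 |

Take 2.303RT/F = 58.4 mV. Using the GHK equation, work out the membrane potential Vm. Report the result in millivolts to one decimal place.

40.9 mV

Vm = 58.4 · log₁₀[(Σ P·[cation]ₒ + Σ P·[anion]ᵢ) / (Σ P·[cation]ᵢ + Σ P·[anion]ₒ)]
Numerator = 1×4.65 + 19×125 + 0.48×11.6 = 2385
Denominator = 1×113 + 19×16.3 + 0.48×111 = 476
Vm = 58.4 · log₁₀(5.0112) = 58.4 × (0.6999) = 40.88 mV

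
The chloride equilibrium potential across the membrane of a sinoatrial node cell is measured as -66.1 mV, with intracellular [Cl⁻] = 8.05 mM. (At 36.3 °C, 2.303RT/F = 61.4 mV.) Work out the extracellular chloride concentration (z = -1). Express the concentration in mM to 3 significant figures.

96.0 mM

Nernst: E = (61.4/-1) · log₁₀([out]/[in]), so log₁₀([out]/[in]) = -66.1 × -1 / 61.4 = 1.0765.
[out]/[in] = 10^(1.0765) = 11.93.
[out] = 11.93 × 8.05 = 96.02 mM.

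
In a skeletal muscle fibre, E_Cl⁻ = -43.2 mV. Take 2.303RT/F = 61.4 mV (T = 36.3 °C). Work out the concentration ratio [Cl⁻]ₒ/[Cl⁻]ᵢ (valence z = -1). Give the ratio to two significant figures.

5.1

log₁₀([out]/[in]) = E·z/(61.4) = -43.2 × -1 / 61.4 = 0.7036
[out]/[in] = 10^(0.7036) = 5.053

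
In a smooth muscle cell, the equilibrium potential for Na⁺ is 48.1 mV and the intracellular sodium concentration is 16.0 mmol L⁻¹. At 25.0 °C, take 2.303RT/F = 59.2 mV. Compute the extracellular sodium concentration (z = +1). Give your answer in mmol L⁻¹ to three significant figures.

Nernst: E = (59.2/1) · log₁₀([out]/[in]), so log₁₀([out]/[in]) = 48.1 × 1 / 59.2 = 0.8125.
[out]/[in] = 10^(0.8125) = 6.494.
[out] = 6.494 × 16.0 = 103.9 mmol L⁻¹.

104 mmol L⁻¹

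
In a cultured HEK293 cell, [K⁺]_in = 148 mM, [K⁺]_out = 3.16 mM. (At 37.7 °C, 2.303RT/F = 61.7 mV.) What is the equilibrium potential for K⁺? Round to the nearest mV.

-103 mV

E = (61.7/z) · log₁₀([K⁺]_out/[K⁺]_in) with z = +1.
= (61.7/1) · log₁₀(3.16/148) = 61.70 · log₁₀(0.02135)
= 61.70 · (-1.6706) = -103.07 mV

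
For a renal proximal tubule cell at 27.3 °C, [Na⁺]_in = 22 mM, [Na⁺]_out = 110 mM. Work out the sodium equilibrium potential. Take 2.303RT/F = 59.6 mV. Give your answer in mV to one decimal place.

41.7 mV

E = (59.6/z) · log₁₀([Na⁺]_out/[Na⁺]_in) with z = +1.
= (59.6/1) · log₁₀(110/22) = 59.60 · log₁₀(5)
= 59.60 · (0.6990) = 41.66 mV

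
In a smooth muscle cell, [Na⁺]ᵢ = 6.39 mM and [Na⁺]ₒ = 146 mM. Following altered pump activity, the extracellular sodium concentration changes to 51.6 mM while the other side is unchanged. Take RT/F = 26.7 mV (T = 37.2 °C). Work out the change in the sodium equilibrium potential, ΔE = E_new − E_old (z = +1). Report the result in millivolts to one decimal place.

E_old = (26.7/1)·ln(146/6.39) = 83.54 mV
E_new = (26.7/1)·ln(51.6/6.39) = 55.77 mV
ΔE = 55.77 − (83.54) = -27.77 mV

-27.8 mV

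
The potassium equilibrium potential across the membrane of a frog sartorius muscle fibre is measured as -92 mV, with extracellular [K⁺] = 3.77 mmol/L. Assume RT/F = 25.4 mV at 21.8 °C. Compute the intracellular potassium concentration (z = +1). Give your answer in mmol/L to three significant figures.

141 mmol/L

Nernst: E = (25.4/1) · ln([out]/[in]), so ln([out]/[in]) = -92.0 × 1 / 25.4 = -3.6220.
[out]/[in] = e^(-3.6220) = 0.02673.
[in] = 3.77 / 0.02673 = 141.1 mmol/L.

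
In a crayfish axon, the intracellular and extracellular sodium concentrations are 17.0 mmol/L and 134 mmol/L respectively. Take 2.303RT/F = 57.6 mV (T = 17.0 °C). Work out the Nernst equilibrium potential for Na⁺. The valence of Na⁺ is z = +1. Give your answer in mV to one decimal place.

E = (57.6/z) · log₁₀([Na⁺]_out/[Na⁺]_in) with z = +1.
= (57.6/1) · log₁₀(134/17.0) = 57.60 · log₁₀(7.882)
= 57.60 · (0.8967) = 51.65 mV

51.6 mV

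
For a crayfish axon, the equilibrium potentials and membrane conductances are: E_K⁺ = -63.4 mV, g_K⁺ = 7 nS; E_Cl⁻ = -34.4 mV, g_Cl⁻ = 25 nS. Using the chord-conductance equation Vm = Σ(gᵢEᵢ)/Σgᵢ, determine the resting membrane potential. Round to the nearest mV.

-41 mV

Σ gᵢEᵢ = 7·(-63.4) + 25·(-34.4) = -1303.80
Σ gᵢ = 7 + 25 = 32
Vm = -1303.80 / 32 = -40.74 mV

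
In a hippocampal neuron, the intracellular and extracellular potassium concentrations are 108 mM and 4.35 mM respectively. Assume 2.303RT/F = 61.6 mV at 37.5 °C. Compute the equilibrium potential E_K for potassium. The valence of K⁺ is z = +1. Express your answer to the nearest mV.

-86 mV

E = (61.6/z) · log₁₀([K⁺]_out/[K⁺]_in) with z = +1.
= (61.6/1) · log₁₀(4.35/108) = 61.60 · log₁₀(0.04028)
= 61.60 · (-1.3949) = -85.93 mV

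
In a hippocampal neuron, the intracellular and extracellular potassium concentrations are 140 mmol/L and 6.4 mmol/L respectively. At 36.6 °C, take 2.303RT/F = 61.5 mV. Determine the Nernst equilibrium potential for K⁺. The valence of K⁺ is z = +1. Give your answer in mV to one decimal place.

-82.4 mV

E = (61.5/z) · log₁₀([K⁺]_out/[K⁺]_in) with z = +1.
= (61.5/1) · log₁₀(6.4/140) = 61.50 · log₁₀(0.04571)
= 61.50 · (-1.3399) = -82.41 mV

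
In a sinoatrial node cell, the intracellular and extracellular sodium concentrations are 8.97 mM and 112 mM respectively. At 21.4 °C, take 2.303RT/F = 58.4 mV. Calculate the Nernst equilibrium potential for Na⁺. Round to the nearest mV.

E = (58.4/z) · log₁₀([Na⁺]_out/[Na⁺]_in) with z = +1.
= (58.4/1) · log₁₀(112/8.97) = 58.40 · log₁₀(12.49)
= 58.40 · (1.0964) = 64.03 mV

64 mV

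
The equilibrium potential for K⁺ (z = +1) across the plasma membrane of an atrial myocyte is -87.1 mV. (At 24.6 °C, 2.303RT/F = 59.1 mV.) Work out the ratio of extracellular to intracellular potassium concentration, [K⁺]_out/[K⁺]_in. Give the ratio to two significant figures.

log₁₀([out]/[in]) = E·z/(59.1) = -87.1 × 1 / 59.1 = -1.4738
[out]/[in] = 10^(-1.4738) = 0.03359

0.034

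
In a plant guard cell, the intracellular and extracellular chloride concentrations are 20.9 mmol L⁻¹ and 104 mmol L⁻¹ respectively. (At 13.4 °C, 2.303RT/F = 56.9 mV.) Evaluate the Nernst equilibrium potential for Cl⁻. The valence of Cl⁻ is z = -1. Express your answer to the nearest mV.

-40 mV

E = (56.9/z) · log₁₀([Cl⁻]_out/[Cl⁻]_in) with z = -1.
For an anion, dividing by z = -1 reverses the sign.
= (56.9/-1) · log₁₀(104/20.9) = -56.90 · log₁₀(4.976)
= -56.90 · (0.6969) = -39.65 mV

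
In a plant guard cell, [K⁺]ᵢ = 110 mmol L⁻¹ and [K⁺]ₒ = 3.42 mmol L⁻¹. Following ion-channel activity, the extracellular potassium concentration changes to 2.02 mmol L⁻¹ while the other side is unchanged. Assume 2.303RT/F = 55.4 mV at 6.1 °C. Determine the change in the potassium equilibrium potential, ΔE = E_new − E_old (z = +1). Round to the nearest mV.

E_old = (55.4/1)·log₁₀(3.42/110) = -83.51 mV
E_new = (55.4/1)·log₁₀(2.02/110) = -96.18 mV
ΔE = -96.18 − (-83.51) = -12.67 mV

-13 mV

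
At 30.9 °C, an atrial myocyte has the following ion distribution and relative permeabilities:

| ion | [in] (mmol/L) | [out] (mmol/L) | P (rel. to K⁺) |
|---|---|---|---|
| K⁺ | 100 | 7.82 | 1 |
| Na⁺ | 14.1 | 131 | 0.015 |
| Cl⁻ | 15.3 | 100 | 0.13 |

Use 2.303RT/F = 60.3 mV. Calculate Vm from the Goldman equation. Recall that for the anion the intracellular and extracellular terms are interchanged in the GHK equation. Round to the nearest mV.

-59 mV

Vm = 60.3 · log₁₀[(Σ P·[cation]ₒ + Σ P·[anion]ᵢ) / (Σ P·[cation]ᵢ + Σ P·[anion]ₒ)]
Numerator = 1×7.82 + 0.015×131 + 0.13×15.3 = 11.77
Denominator = 1×100 + 0.015×14.1 + 0.13×100 = 113.2
Vm = 60.3 · log₁₀(0.104) = 60.3 × (-0.9830) = -59.27 mV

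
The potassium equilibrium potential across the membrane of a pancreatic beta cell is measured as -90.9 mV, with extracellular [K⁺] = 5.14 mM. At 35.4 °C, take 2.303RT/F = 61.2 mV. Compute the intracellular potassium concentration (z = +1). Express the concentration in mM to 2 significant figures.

160 mM

Nernst: E = (61.2/1) · log₁₀([out]/[in]), so log₁₀([out]/[in]) = -90.9 × 1 / 61.2 = -1.4853.
[out]/[in] = 10^(-1.4853) = 0.03271.
[in] = 5.14 / 0.03271 = 157.1 mM.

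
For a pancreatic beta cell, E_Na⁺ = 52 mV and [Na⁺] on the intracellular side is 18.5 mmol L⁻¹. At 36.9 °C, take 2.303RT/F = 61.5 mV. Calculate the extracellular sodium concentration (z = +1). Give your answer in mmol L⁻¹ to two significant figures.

Nernst: E = (61.5/1) · log₁₀([out]/[in]), so log₁₀([out]/[in]) = 52.0 × 1 / 61.5 = 0.8455.
[out]/[in] = 10^(0.8455) = 7.007.
[out] = 7.007 × 18.5 = 129.6 mmol L⁻¹.

130 mmol L⁻¹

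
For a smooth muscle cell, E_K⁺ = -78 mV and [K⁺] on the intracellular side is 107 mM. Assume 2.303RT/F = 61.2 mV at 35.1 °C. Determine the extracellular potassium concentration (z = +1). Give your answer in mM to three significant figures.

5.69 mM

Nernst: E = (61.2/1) · log₁₀([out]/[in]), so log₁₀([out]/[in]) = -78.0 × 1 / 61.2 = -1.2745.
[out]/[in] = 10^(-1.2745) = 0.05315.
[out] = 0.05315 × 107 = 5.687 mM.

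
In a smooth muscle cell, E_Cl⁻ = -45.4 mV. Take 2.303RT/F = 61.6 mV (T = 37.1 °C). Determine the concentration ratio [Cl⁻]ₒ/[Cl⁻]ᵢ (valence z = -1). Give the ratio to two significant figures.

log₁₀([out]/[in]) = E·z/(61.6) = -45.4 × -1 / 61.6 = 0.7370
[out]/[in] = 10^(0.7370) = 5.458

5.5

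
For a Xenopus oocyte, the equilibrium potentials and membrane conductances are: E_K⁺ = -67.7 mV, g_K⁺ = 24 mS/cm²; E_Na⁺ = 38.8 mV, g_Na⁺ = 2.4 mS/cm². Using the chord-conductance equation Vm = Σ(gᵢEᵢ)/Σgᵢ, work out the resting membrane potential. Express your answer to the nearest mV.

-58 mV

Σ gᵢEᵢ = 24·(-67.7) + 2.4·(38.8) = -1531.68
Σ gᵢ = 24 + 2.4 = 26.4
Vm = -1531.68 / 26.4 = -58.02 mV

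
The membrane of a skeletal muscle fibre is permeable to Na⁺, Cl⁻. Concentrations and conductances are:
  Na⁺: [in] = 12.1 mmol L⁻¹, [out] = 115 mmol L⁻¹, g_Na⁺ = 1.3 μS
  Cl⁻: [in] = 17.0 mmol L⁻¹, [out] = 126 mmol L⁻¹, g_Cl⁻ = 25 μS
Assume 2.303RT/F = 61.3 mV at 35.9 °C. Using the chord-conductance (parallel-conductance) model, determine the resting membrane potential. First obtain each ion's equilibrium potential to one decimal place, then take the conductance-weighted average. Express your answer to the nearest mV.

-48 mV

E_Na⁺ = (61.3/1)·log₁₀(115/12.1) = 59.9 mV
E_Cl⁻ = (61.3/-1)·log₁₀(126/17.0) = -53.3 mV
Vm = (Σ gᵢEᵢ)/(Σ gᵢ) = (1.3·59.9 + 25·-53.3) / (1.3 + 25)
= -1254.63 / 26.3 = -47.70 mV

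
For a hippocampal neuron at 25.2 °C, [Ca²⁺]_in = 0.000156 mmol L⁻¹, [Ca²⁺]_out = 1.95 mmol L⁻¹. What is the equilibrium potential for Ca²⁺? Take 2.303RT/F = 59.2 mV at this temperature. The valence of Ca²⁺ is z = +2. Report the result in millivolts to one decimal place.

121.3 mV

E = (59.2/z) · log₁₀([Ca²⁺]_out/[Ca²⁺]_in) with z = +2.
= (59.2/2) · log₁₀(1.95/0.000156) = 29.60 · log₁₀(1.25e+04)
= 29.60 · (4.0969) = 121.27 mV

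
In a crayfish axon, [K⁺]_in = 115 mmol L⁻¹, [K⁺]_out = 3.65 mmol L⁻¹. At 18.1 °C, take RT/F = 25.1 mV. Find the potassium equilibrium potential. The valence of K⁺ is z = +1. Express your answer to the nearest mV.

E = (25.1/z) · ln([K⁺]_out/[K⁺]_in) with z = +1.
= (25.1/1) · ln(3.65/115) = 25.10 · ln(0.03174)
= 25.10 · (-3.4502) = -86.60 mV

-87 mV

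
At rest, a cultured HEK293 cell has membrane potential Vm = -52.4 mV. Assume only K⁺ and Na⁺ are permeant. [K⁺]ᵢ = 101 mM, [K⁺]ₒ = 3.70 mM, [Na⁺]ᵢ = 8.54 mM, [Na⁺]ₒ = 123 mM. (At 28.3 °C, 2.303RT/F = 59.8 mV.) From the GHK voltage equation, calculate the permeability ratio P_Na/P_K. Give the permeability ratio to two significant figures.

Let α = P_Na/P_K. GHK: Vm = 59.8·log₁₀[(Kₒ + α·Naₒ)/(Kᵢ + α·Naᵢ)].
10^(Vm/59.8) = 10^(-52.4/59.8) = 0.13297
So 0.13297·(Kᵢ + α·Naᵢ) = Kₒ + α·Naₒ → α = (0.13297·101.0 − 3.7) / (123.0 − 0.13297·8.54)
α = (13.43 − 3.7) / (123.0 − 1.136) = 9.73/121.9 = 0.07984

0.080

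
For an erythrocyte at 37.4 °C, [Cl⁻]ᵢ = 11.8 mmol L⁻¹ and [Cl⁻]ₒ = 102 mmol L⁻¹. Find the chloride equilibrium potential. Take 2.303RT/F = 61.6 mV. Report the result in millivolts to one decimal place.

-57.7 mV

E = (61.6/z) · log₁₀([Cl⁻]_out/[Cl⁻]_in) with z = -1.
For an anion, dividing by z = -1 reverses the sign.
= (61.6/-1) · log₁₀(102/11.8) = -61.60 · log₁₀(8.644)
= -61.60 · (0.9367) = -57.70 mV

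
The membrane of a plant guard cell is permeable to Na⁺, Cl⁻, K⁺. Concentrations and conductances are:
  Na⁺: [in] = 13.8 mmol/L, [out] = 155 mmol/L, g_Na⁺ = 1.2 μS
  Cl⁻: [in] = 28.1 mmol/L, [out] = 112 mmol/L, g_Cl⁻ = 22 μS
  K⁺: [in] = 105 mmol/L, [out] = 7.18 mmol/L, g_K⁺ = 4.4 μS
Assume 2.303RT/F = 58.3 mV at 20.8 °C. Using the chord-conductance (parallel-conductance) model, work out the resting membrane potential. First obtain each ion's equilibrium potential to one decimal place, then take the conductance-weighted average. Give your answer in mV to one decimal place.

-36.1 mV

E_Na⁺ = (58.3/1)·log₁₀(155/13.8) = 61.2 mV
E_Cl⁻ = (58.3/-1)·log₁₀(112/28.1) = -35.0 mV
E_K⁺ = (58.3/1)·log₁₀(7.18/105) = -67.9 mV
Vm = (Σ gᵢEᵢ)/(Σ gᵢ) = (1.2·61.2 + 22·-35.0 + 4.4·-67.9) / (1.2 + 22 + 4.4)
= -995.32 / 27.6 = -36.06 mV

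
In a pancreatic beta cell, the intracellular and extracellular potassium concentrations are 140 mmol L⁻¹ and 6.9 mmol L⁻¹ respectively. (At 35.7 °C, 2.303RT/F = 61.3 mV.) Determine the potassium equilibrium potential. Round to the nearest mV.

E = (61.3/z) · log₁₀([K⁺]_out/[K⁺]_in) with z = +1.
= (61.3/1) · log₁₀(6.9/140) = 61.30 · log₁₀(0.04929)
= 61.30 · (-1.3073) = -80.14 mV

-80 mV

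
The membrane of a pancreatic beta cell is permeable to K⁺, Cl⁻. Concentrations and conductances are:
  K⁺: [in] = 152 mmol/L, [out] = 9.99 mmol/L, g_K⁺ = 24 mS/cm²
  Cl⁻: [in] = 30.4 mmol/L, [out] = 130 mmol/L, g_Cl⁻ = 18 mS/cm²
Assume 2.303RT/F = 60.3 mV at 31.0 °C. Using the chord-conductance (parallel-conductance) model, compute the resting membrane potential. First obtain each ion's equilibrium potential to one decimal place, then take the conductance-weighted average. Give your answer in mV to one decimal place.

E_K⁺ = (60.3/1)·log₁₀(9.99/152) = -71.3 mV
E_Cl⁻ = (60.3/-1)·log₁₀(130/30.4) = -38.1 mV
Vm = (Σ gᵢEᵢ)/(Σ gᵢ) = (24·-71.3 + 18·-38.1) / (24 + 18)
= -2397.00 / 42 = -57.07 mV

-57.1 mV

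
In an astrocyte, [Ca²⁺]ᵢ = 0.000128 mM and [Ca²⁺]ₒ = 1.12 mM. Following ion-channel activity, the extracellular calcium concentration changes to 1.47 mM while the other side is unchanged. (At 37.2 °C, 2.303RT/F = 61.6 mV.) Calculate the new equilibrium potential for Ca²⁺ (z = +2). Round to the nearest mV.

125 mV

After the shift: [Ca²⁺]_out = 1.47, [Ca²⁺]_in = 0.000128 mM.
E_new = (61.6/2)·log₁₀(1.47/0.000128) = 30.80 · (4.0601) = 125.05 mV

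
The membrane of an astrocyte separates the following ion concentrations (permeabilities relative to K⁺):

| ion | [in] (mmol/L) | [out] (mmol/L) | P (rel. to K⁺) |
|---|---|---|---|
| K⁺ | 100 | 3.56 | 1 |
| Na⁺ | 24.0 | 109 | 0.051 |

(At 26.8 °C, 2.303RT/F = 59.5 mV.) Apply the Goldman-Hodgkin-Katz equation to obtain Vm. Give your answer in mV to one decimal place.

Vm = 59.5 · log₁₀[(Σ P·[cation]ₒ + Σ P·[anion]ᵢ) / (Σ P·[cation]ᵢ + Σ P·[anion]ₒ)]
Numerator = 1×3.56 + 0.051×109 = 9.119
Denominator = 1×100 + 0.051×24.0 = 101.2
Vm = 59.5 · log₁₀(0.090087) = 59.5 × (-1.0453) = -62.20 mV

-62.2 mV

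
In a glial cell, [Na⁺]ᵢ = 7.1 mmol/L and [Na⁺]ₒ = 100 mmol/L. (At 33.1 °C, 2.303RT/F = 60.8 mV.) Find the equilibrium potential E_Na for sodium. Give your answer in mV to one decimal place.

E = (60.8/z) · log₁₀([Na⁺]_out/[Na⁺]_in) with z = +1.
= (60.8/1) · log₁₀(100/7.1) = 60.80 · log₁₀(14.08)
= 60.80 · (1.1487) = 69.84 mV

69.8 mV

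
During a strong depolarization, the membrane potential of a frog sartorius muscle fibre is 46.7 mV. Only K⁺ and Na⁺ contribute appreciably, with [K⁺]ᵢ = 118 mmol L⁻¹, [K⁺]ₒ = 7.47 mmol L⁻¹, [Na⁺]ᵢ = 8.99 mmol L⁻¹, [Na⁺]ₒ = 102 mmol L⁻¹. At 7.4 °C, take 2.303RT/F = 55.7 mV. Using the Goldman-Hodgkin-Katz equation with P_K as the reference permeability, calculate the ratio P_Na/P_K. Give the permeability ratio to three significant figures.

20.1

Let α = P_Na/P_K. GHK: Vm = 55.7·log₁₀[(Kₒ + α·Naₒ)/(Kᵢ + α·Naᵢ)].
10^(Vm/55.7) = 10^(46.7/55.7) = 6.8932
So 6.8932·(Kᵢ + α·Naᵢ) = Kₒ + α·Naₒ → α = (6.8932·118.0 − 7.47) / (102.0 − 6.8932·8.99)
α = (813.4 − 7.47) / (102.0 − 61.97) = 805.9/40.03 = 20.13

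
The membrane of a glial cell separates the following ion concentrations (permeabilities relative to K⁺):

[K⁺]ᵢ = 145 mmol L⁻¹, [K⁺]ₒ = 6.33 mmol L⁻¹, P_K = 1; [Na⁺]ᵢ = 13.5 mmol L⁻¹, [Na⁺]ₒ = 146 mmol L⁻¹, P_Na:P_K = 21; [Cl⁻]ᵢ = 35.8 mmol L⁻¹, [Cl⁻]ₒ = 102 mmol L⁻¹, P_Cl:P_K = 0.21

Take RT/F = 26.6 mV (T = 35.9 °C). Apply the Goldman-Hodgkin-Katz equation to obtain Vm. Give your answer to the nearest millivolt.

51 mV

Vm = 26.6 · ln[(Σ P·[cation]ₒ + Σ P·[anion]ᵢ) / (Σ P·[cation]ᵢ + Σ P·[anion]ₒ)]
Numerator = 1×6.33 + 21×146 + 0.21×35.8 = 3080
Denominator = 1×145 + 21×13.5 + 0.21×102 = 449.9
Vm = 26.6 · ln(6.8453) = 26.6 × (1.9236) = 51.17 mV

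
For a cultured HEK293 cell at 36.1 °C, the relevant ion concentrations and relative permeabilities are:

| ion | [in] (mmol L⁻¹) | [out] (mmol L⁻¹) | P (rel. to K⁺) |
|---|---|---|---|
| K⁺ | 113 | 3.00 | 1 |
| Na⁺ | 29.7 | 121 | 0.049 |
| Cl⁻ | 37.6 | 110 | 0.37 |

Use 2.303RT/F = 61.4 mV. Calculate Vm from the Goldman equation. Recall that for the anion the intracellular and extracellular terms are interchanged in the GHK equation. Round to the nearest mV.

-51 mV

Vm = 61.4 · log₁₀[(Σ P·[cation]ₒ + Σ P·[anion]ᵢ) / (Σ P·[cation]ᵢ + Σ P·[anion]ₒ)]
Numerator = 1×3.00 + 0.049×121 + 0.37×37.6 = 22.84
Denominator = 1×113 + 0.049×29.7 + 0.37×110 = 155.2
Vm = 61.4 · log₁₀(0.14721) = 61.4 × (-0.8321) = -51.09 mV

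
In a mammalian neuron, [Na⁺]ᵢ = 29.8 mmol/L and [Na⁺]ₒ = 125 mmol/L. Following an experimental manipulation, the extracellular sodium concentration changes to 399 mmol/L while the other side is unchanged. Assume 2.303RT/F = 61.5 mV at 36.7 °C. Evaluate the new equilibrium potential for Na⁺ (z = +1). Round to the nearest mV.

After the shift: [Na⁺]_out = 399, [Na⁺]_in = 29.8 mmol/L.
E_new = (61.5/1)·log₁₀(399/29.8) = 61.50 · (1.1268) = 69.30 mV

69 mV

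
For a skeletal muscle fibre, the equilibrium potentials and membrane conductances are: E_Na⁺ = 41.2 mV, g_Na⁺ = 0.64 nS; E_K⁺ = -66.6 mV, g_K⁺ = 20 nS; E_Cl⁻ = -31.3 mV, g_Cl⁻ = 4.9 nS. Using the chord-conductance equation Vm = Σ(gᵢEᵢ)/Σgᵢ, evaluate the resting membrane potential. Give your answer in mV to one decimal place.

Σ gᵢEᵢ = 0.64·(41.2) + 20·(-66.6) + 4.9·(-31.3) = -1459.00
Σ gᵢ = 0.64 + 20 + 4.9 = 25.54
Vm = -1459.00 / 25.54 = -57.13 mV

-57.1 mV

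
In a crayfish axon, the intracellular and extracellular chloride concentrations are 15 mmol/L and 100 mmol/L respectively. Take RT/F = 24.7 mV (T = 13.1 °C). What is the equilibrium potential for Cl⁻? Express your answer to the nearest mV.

E = (24.7/z) · ln([Cl⁻]_out/[Cl⁻]_in) with z = -1.
For an anion, dividing by z = -1 reverses the sign.
= (24.7/-1) · ln(100/15) = -24.70 · ln(6.667)
= -24.70 · (1.8971) = -46.86 mV

-47 mV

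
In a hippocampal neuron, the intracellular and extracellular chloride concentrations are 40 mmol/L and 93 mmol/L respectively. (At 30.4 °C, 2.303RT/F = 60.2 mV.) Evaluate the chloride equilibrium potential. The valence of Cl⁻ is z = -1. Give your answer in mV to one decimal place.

-22.1 mV

E = (60.2/z) · log₁₀([Cl⁻]_out/[Cl⁻]_in) with z = -1.
For an anion, dividing by z = -1 reverses the sign.
= (60.2/-1) · log₁₀(93/40) = -60.20 · log₁₀(2.325)
= -60.20 · (0.3664) = -22.06 mV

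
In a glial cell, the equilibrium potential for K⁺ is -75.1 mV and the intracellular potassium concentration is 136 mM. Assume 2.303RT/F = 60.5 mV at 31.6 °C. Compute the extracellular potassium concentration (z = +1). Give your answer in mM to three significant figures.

7.80 mM

Nernst: E = (60.5/1) · log₁₀([out]/[in]), so log₁₀([out]/[in]) = -75.1 × 1 / 60.5 = -1.2413.
[out]/[in] = 10^(-1.2413) = 0.05737.
[out] = 0.05737 × 136 = 7.802 mM.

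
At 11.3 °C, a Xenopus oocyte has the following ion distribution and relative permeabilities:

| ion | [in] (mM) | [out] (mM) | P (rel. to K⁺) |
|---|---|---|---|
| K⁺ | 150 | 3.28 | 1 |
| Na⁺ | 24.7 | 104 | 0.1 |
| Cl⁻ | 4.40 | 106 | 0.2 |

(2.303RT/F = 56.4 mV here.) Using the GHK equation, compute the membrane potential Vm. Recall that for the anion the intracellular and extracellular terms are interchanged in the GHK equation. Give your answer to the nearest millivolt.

Vm = 56.4 · log₁₀[(Σ P·[cation]ₒ + Σ P·[anion]ᵢ) / (Σ P·[cation]ᵢ + Σ P·[anion]ₒ)]
Numerator = 1×3.28 + 0.1×104 + 0.2×4.40 = 14.56
Denominator = 1×150 + 0.1×24.7 + 0.2×106 = 173.7
Vm = 56.4 · log₁₀(0.083837) = 56.4 × (-1.0766) = -60.72 mV

-61 mV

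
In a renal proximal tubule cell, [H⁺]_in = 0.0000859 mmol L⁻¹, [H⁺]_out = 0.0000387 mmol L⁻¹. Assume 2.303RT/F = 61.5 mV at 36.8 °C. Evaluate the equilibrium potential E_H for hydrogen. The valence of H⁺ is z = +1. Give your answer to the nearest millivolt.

E = (61.5/z) · log₁₀([H⁺]_out/[H⁺]_in) with z = +1.
= (61.5/1) · log₁₀(0.0000387/0.0000859) = 61.50 · log₁₀(0.4505)
= 61.50 · (-0.3463) = -21.30 mV

-21 mV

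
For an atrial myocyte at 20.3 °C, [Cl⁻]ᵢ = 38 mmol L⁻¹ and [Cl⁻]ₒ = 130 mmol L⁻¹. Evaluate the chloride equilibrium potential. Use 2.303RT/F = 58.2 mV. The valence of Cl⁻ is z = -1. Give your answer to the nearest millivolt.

E = (58.2/z) · log₁₀([Cl⁻]_out/[Cl⁻]_in) with z = -1.
For an anion, dividing by z = -1 reverses the sign.
= (58.2/-1) · log₁₀(130/38) = -58.20 · log₁₀(3.421)
= -58.20 · (0.5342) = -31.09 mV

-31 mV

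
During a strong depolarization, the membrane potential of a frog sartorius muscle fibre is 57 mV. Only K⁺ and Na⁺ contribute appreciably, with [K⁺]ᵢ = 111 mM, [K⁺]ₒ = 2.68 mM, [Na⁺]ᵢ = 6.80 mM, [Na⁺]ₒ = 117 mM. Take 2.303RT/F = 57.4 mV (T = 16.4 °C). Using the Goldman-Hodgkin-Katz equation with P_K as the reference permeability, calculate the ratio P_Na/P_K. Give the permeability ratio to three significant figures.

Let α = P_Na/P_K. GHK: Vm = 57.4·log₁₀[(Kₒ + α·Naₒ)/(Kᵢ + α·Naᵢ)].
10^(Vm/57.4) = 10^(57.0/57.4) = 9.8408
So 9.8408·(Kᵢ + α·Naᵢ) = Kₒ + α·Naₒ → α = (9.8408·111.0 − 2.68) / (117.0 − 9.8408·6.8)
α = (1092 − 2.68) / (117.0 − 66.92) = 1090/50.08 = 21.76

21.8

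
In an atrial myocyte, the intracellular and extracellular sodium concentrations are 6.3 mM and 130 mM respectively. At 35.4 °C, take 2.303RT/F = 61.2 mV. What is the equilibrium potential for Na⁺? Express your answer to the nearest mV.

E = (61.2/z) · log₁₀([Na⁺]_out/[Na⁺]_in) with z = +1.
= (61.2/1) · log₁₀(130/6.3) = 61.20 · log₁₀(20.63)
= 61.20 · (1.3146) = 80.45 mV

80 mV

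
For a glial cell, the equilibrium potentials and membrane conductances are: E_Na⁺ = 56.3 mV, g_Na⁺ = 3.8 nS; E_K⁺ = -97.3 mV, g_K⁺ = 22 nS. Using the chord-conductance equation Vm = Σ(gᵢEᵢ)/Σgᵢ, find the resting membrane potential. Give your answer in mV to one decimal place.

-74.7 mV

Σ gᵢEᵢ = 3.8·(56.3) + 22·(-97.3) = -1926.66
Σ gᵢ = 3.8 + 22 = 25.8
Vm = -1926.66 / 25.8 = -74.68 mV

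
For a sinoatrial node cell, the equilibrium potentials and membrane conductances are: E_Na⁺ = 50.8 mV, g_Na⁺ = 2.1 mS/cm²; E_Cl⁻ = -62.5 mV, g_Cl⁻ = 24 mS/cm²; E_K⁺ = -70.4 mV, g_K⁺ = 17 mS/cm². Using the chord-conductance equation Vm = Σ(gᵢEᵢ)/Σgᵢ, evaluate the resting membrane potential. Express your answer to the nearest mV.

Σ gᵢEᵢ = 2.1·(50.8) + 24·(-62.5) + 17·(-70.4) = -2590.12
Σ gᵢ = 2.1 + 24 + 17 = 43.1
Vm = -2590.12 / 43.1 = -60.10 mV

-60 mV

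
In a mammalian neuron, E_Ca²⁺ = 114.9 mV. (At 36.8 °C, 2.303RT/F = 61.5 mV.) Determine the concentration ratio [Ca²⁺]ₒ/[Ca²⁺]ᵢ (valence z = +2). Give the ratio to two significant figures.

log₁₀([out]/[in]) = E·z/(61.5) = 114.9 × 2 / 61.5 = 3.7366
[out]/[in] = 10^(3.7366) = 5452

5500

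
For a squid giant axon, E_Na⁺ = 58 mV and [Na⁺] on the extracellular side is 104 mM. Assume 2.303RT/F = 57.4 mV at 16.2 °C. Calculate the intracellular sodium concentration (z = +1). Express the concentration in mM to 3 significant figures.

Nernst: E = (57.4/1) · log₁₀([out]/[in]), so log₁₀([out]/[in]) = 58.0 × 1 / 57.4 = 1.0105.
[out]/[in] = 10^(1.0105) = 10.24.
[in] = 104 / 10.24 = 10.15 mM.

10.2 mM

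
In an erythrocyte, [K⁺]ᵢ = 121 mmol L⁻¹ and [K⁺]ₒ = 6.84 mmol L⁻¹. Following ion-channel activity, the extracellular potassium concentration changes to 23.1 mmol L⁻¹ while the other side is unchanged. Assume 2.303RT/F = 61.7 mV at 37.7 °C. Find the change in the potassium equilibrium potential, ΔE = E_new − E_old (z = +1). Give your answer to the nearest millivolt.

33 mV

E_old = (61.7/1)·log₁₀(6.84/121) = -76.98 mV
E_new = (61.7/1)·log₁₀(23.1/121) = -44.37 mV
ΔE = -44.37 − (-76.98) = 32.61 mV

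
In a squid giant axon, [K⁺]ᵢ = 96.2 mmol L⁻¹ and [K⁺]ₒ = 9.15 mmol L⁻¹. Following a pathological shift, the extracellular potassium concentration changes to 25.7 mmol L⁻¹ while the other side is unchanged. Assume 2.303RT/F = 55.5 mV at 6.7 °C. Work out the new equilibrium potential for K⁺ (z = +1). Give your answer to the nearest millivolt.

-32 mV

After the shift: [K⁺]_out = 25.7, [K⁺]_in = 96.2 mmol L⁻¹.
E_new = (55.5/1)·log₁₀(25.7/96.2) = 55.50 · (-0.5732) = -31.81 mV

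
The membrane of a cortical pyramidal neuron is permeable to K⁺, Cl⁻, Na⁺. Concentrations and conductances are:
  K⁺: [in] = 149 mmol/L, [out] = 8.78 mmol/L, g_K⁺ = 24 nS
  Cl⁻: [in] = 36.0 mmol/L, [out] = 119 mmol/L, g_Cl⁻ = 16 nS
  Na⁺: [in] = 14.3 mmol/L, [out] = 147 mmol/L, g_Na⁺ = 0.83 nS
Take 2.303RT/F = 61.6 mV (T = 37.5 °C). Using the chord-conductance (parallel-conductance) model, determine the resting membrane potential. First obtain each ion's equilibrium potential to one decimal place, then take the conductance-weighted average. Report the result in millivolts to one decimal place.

-55.8 mV

E_K⁺ = (61.6/1)·log₁₀(8.78/149) = -75.7 mV
E_Cl⁻ = (61.6/-1)·log₁₀(119/36.0) = -32.0 mV
E_Na⁺ = (61.6/1)·log₁₀(147/14.3) = 62.3 mV
Vm = (Σ gᵢEᵢ)/(Σ gᵢ) = (24·-75.7 + 16·-32.0 + 0.83·62.3) / (24 + 16 + 0.83)
= -2277.09 / 40.83 = -55.77 mV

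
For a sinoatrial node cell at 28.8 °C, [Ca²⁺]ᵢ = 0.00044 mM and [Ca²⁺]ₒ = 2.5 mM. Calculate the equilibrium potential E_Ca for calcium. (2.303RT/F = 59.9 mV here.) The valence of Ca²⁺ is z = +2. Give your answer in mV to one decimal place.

E = (59.9/z) · log₁₀([Ca²⁺]_out/[Ca²⁺]_in) with z = +2.
= (59.9/2) · log₁₀(2.5/0.00044) = 29.95 · log₁₀(5682)
= 29.95 · (3.7545) = 112.45 mV

112.4 mV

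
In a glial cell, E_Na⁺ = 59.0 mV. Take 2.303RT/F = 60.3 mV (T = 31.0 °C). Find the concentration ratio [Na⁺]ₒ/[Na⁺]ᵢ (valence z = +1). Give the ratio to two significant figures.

9.5

log₁₀([out]/[in]) = E·z/(60.3) = 59.0 × 1 / 60.3 = 0.9784
[out]/[in] = 10^(0.9784) = 9.516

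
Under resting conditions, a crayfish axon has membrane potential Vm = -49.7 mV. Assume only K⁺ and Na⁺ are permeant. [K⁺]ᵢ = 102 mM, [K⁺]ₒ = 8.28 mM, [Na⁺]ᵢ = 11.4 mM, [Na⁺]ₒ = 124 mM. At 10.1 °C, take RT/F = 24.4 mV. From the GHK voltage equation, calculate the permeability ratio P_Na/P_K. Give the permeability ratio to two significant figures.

Let α = P_Na/P_K. GHK: Vm = 24.4·ln[(Kₒ + α·Naₒ)/(Kᵢ + α·Naᵢ)].
e^(Vm/24.4) = e^(-49.7/24.4) = 0.13043
So 0.13043·(Kᵢ + α·Naᵢ) = Kₒ + α·Naₒ → α = (0.13043·102.0 − 8.28) / (124.0 − 0.13043·11.4)
α = (13.3 − 8.28) / (124.0 − 1.487) = 5.024/122.5 = 0.04101

0.041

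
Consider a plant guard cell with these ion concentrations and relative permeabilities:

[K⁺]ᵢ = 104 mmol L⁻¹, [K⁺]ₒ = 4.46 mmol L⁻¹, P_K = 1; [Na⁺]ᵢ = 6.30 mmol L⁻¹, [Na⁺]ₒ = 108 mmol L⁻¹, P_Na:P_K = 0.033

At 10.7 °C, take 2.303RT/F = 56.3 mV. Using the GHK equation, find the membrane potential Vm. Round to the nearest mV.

Vm = 56.3 · log₁₀[(Σ P·[cation]ₒ + Σ P·[anion]ᵢ) / (Σ P·[cation]ᵢ + Σ P·[anion]ₒ)]
Numerator = 1×4.46 + 0.033×108 = 8.024
Denominator = 1×104 + 0.033×6.30 = 104.2
Vm = 56.3 · log₁₀(0.077) = 56.3 × (-1.1135) = -62.69 mV

-63 mV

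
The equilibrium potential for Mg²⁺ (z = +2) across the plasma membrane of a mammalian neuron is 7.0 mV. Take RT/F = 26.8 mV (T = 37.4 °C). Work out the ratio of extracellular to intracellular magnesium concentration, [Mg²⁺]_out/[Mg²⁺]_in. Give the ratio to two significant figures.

1.7

ln([out]/[in]) = E·z/(26.8) = 7.0 × 2 / 26.8 = 0.5224
[out]/[in] = e^(0.5224) = 1.686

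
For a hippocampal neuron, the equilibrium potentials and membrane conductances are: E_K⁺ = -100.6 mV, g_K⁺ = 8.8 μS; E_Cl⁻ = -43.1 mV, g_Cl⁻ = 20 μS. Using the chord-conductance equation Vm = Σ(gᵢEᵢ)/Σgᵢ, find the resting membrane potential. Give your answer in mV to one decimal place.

-60.7 mV

Σ gᵢEᵢ = 8.8·(-100.6) + 20·(-43.1) = -1747.28
Σ gᵢ = 8.8 + 20 = 28.8
Vm = -1747.28 / 28.8 = -60.67 mV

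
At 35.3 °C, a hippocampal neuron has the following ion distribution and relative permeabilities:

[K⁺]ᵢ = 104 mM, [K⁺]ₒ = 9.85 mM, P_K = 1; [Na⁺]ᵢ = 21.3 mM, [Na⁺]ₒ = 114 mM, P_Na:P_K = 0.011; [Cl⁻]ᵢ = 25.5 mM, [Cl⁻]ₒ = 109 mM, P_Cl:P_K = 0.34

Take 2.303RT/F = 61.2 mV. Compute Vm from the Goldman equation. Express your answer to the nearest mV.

Vm = 61.2 · log₁₀[(Σ P·[cation]ₒ + Σ P·[anion]ᵢ) / (Σ P·[cation]ᵢ + Σ P·[anion]ₒ)]
Numerator = 1×9.85 + 0.011×114 + 0.34×25.5 = 19.77
Denominator = 1×104 + 0.011×21.3 + 0.34×109 = 141.3
Vm = 61.2 · log₁₀(0.13995) = 61.2 × (-0.8540) = -52.27 mV

-52 mV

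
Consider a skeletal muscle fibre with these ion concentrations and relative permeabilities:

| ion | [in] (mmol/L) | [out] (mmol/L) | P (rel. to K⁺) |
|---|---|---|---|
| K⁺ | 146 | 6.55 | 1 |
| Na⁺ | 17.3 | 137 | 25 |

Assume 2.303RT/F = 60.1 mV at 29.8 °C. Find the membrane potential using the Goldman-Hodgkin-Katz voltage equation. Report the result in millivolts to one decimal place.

Vm = 60.1 · log₁₀[(Σ P·[cation]ₒ + Σ P·[anion]ᵢ) / (Σ P·[cation]ᵢ + Σ P·[anion]ₒ)]
Numerator = 1×6.55 + 25×137 = 3432
Denominator = 1×146 + 25×17.3 = 578.5
Vm = 60.1 · log₁₀(5.9318) = 60.1 × (0.7732) = 46.47 mV

46.5 mV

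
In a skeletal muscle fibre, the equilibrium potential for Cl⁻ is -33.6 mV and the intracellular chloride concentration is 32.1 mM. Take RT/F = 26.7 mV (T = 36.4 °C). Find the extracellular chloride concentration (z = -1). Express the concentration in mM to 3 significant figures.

113 mM

Nernst: E = (26.7/-1) · ln([out]/[in]), so ln([out]/[in]) = -33.6 × -1 / 26.7 = 1.2584.
[out]/[in] = e^(1.2584) = 3.52.
[out] = 3.52 × 32.1 = 113 mM.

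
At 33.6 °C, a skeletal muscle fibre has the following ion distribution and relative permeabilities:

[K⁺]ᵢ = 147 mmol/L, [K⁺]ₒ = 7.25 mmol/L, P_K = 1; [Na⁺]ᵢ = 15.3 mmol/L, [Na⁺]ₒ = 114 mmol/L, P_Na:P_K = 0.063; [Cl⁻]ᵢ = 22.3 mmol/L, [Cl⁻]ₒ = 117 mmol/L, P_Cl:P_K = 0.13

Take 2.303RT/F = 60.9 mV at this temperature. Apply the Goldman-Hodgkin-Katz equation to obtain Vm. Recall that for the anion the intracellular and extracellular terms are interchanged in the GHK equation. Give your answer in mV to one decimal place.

Vm = 60.9 · log₁₀[(Σ P·[cation]ₒ + Σ P·[anion]ᵢ) / (Σ P·[cation]ᵢ + Σ P·[anion]ₒ)]
Numerator = 1×7.25 + 0.063×114 + 0.13×22.3 = 17.33
Denominator = 1×147 + 0.063×15.3 + 0.13×117 = 163.2
Vm = 60.9 · log₁₀(0.10621) = 60.9 × (-0.9738) = -59.31 mV

-59.3 mV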